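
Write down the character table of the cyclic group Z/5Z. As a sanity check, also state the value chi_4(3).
Character table of Z/5Z (irreps indexed chi_0,...,chi_4 with chi_k(m) = zeta_5^(k*m), zeta_5 = exp(2*pi*i/5)):
  irrep \ class  {0} (size 1)  {1} (size 1)    {2} (size 1)    {3} (size 1)    {4} (size 1)  
  chi_0          1             1               1               1               1             
  chi_1          1             exp(2*I*pi/5)   exp(4*I*pi/5)   exp(-4*I*pi/5)  exp(-2*I*pi/5)
  chi_2          1             exp(4*I*pi/5)   exp(-2*I*pi/5)  exp(2*I*pi/5)   exp(-4*I*pi/5)
  chi_3          1             exp(-4*I*pi/5)  exp(2*I*pi/5)   exp(-2*I*pi/5)  exp(4*I*pi/5) 
  chi_4          1             exp(-2*I*pi/5)  exp(-4*I*pi/5)  exp(4*I*pi/5)   exp(2*I*pi/5) 

Spot check: chi_4(3) = zeta_5^(4*3) = zeta_5^12 = exp(4*I*pi/5).

Working: Z/5Z is abelian, so all 5 irreducible complex representations are 1-dimensional. They are given by chi_k(m) = zeta_5^(k*m) for k = 0,...,4. Row orthogonality: sum_m chi_k(m) conj(chi_l(m)) = 5 * [k = l].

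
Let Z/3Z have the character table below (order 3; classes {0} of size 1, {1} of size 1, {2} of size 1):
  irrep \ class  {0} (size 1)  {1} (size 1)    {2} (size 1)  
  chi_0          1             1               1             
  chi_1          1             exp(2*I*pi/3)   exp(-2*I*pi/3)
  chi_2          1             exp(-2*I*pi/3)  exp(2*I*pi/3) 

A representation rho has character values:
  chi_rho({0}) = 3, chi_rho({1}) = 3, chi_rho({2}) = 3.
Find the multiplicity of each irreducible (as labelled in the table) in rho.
Multiplicities: chi_0: 3, chi_1: 0, chi_2: 0.

Justification: Use <chi_rho, chi> = (1/|G|) sum_C |C| * chi_rho(C) * conj(chi(C)) with |G| = 3 for each irreducible chi in the table:
  <chi_rho, chi_0> = (1/3)[1*(3)*conj(1) + 1*(3)*conj(1) + 1*(3)*conj(1)]
      = (1/3)[(3) + (3) + (3)] = 9/3 = 3
  <chi_rho, chi_1> = (1/3)[1*(3)*conj(1) + 1*(3)*conj(exp(2*I*pi/3)) + 1*(3)*conj(exp(-2*I*pi/3))]
      = (1/3)[(3) + (3*exp(-2*I*pi/3)) + (3*exp(2*I*pi/3))] = 0/3 = 0
  <chi_rho, chi_2> = (1/3)[1*(3)*conj(1) + 1*(3)*conj(exp(-2*I*pi/3)) + 1*(3)*conj(exp(2*I*pi/3))]
      = (1/3)[(3) + (3*exp(2*I*pi/3)) + (3*exp(-2*I*pi/3))] = 0/3 = 0
(Exp terms are combined using exp(i*s)*conj(exp(i*t)) = exp(i*(s-t)), and sums of them are collapsed using the identity that for every m > 1 the m distinct m-th roots of unity sum to 0, e.g. 1 + exp(2*I*pi/3) + exp(-2*I*pi/3) = 0.)
Dimension check: dim(rho) = sum (mult * dim) = 3*1 + 0*1 + 0*1 = 3 = chi_rho(e) = 3.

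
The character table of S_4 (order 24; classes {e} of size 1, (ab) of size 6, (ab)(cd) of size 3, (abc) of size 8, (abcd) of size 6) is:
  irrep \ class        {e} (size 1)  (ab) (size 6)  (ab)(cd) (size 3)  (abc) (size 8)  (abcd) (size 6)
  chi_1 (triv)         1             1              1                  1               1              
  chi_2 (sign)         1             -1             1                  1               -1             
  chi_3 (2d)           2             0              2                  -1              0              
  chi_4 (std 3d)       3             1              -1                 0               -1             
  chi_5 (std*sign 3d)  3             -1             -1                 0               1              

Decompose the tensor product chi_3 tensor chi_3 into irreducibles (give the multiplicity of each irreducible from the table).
chi_3 tensor chi_3 = chi_1 + chi_2 + chi_3 (all other irreducibles have multiplicity 0).

Derivation: The character of a tensor product is the pointwise product (chi_3 * chi_3)(C) = chi_3(C) * chi_3(C):
  {e}: (2)*(2), (ab): (0)*(0), (ab)(cd): (2)*(2), (abc): (-1)*(-1), (abcd): (0)*(0)
so (chi_3 * chi_3) takes values
  {e} -> 4, (ab) -> 0, (ab)(cd) -> 4, (abc) -> 1, (abcd) -> 0.
Now take the inner product of this character with each irreducible chi from the table, <chi_3*chi_3, chi> = (1/24) sum_C |C| (chi_3*chi_3)(C) conj(chi(C)):
  <chi_3*chi_3, chi_1> = (1/24)[1*(4)*conj(1) + 6*(0)*conj(1) + 3*(4)*conj(1) + 8*(1)*conj(1) + 6*(0)*conj(1)]
      = (1/24)[(4) + (0) + (12) + (8) + (0)] = 24/24 = 1
  <chi_3*chi_3, chi_2> = (1/24)[1*(4)*conj(1) + 6*(0)*conj(-1) + 3*(4)*conj(1) + 8*(1)*conj(1) + 6*(0)*conj(-1)]
      = (1/24)[(4) + (0) + (12) + (8) + (0)] = 24/24 = 1
  <chi_3*chi_3, chi_3> = (1/24)[1*(4)*conj(2) + 6*(0)*conj(0) + 3*(4)*conj(2) + 8*(1)*conj(-1) + 6*(0)*conj(0)]
      = (1/24)[(8) + (0) + (24) + (-8) + (0)] = 24/24 = 1
  <chi_3*chi_3, chi_4> = (1/24)[1*(4)*conj(3) + 6*(0)*conj(1) + 3*(4)*conj(-1) + 8*(1)*conj(0) + 6*(0)*conj(-1)]
      = (1/24)[(12) + (0) + (-12) + (0) + (0)] = 0/24 = 0
  <chi_3*chi_3, chi_5> = (1/24)[1*(4)*conj(3) + 6*(0)*conj(-1) + 3*(4)*conj(-1) + 8*(1)*conj(0) + 6*(0)*conj(1)]
      = (1/24)[(12) + (0) + (-12) + (0) + (0)] = 0/24 = 0
Hence the multiplicities are chi_1: 1, chi_2: 1, chi_3: 1. Dimension check: dim(chi_3)*dim(chi_3) = 2*2 = 4 and sum (mult * dim) = 1*1 + 1*1 + 1*2 = 4.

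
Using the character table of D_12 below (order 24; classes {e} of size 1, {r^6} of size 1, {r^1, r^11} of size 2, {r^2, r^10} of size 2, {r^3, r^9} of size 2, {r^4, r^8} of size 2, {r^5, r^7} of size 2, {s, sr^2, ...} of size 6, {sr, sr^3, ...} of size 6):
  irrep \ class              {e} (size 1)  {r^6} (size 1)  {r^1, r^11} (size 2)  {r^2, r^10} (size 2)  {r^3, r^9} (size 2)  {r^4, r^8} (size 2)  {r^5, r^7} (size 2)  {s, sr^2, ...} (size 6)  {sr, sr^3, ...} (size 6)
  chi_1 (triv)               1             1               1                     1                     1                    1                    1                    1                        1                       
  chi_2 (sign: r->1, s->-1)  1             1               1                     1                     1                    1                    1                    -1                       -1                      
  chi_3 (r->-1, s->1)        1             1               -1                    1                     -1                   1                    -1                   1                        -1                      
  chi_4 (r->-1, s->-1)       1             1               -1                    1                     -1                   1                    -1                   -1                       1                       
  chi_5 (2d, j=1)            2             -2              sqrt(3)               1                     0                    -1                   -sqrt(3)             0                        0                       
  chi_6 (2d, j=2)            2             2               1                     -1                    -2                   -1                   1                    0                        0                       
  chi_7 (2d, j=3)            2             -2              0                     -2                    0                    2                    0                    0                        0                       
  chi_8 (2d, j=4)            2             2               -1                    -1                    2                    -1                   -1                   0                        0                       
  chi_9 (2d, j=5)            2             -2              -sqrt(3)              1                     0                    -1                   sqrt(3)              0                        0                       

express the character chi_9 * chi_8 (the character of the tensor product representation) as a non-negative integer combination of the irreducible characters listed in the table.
chi_9 tensor chi_8 = chi_5 + chi_7 (all other irreducibles have multiplicity 0).

Why: The character of a tensor product is the pointwise product (chi_9 * chi_8)(C) = chi_9(C) * chi_8(C):
  {e}: (2)*(2), {r^6}: (-2)*(2), {r^1, r^11}: (-sqrt(3))*(-1), {r^2, r^10}: (1)*(-1), {r^3, r^9}: (0)*(2), {r^4, r^8}: (-1)*(-1), {r^5, r^7}: (sqrt(3))*(-1), {s, sr^2, ...}: (0)*(0), {sr, sr^3, ...}: (0)*(0)
so (chi_9 * chi_8) takes values
  {e} -> 4, {r^6} -> -4, {r^1, r^11} -> sqrt(3), {r^2, r^10} -> -1, {r^3, r^9} -> 0, {r^4, r^8} -> 1, {r^5, r^7} -> -sqrt(3), {s, sr^2, ...} -> 0, {sr, sr^3, ...} -> 0.
Now take the inner product of this character with each irreducible chi from the table, <chi_9*chi_8, chi> = (1/24) sum_C |C| (chi_9*chi_8)(C) conj(chi(C)):
  <chi_9*chi_8, chi_1> = (1/24)[1*(4)*conj(1) + 1*(-4)*conj(1) + 2*(sqrt(3))*conj(1) + 2*(-1)*conj(1) + 2*(0)*conj(1) + 2*(1)*conj(1) + 2*(-sqrt(3))*conj(1) + 6*(0)*conj(1) + 6*(0)*conj(1)]
      = (1/24)[(4) + (-4) + (2*sqrt(3)) + (-2) + (0) + (2) + (-2*sqrt(3)) + (0) + (0)] = 0/24 = 0
  <chi_9*chi_8, chi_2> = (1/24)[1*(4)*conj(1) + 1*(-4)*conj(1) + 2*(sqrt(3))*conj(1) + 2*(-1)*conj(1) + 2*(0)*conj(1) + 2*(1)*conj(1) + 2*(-sqrt(3))*conj(1) + 6*(0)*conj(-1) + 6*(0)*conj(-1)]
      = (1/24)[(4) + (-4) + (2*sqrt(3)) + (-2) + (0) + (2) + (-2*sqrt(3)) + (0) + (0)] = 0/24 = 0
  <chi_9*chi_8, chi_3> = (1/24)[1*(4)*conj(1) + 1*(-4)*conj(1) + 2*(sqrt(3))*conj(-1) + 2*(-1)*conj(1) + 2*(0)*conj(-1) + 2*(1)*conj(1) + 2*(-sqrt(3))*conj(-1) + 6*(0)*conj(1) + 6*(0)*conj(-1)]
      = (1/24)[(4) + (-4) + (-2*sqrt(3)) + (-2) + (0) + (2) + (2*sqrt(3)) + (0) + (0)] = 0/24 = 0
  <chi_9*chi_8, chi_4> = (1/24)[1*(4)*conj(1) + 1*(-4)*conj(1) + 2*(sqrt(3))*conj(-1) + 2*(-1)*conj(1) + 2*(0)*conj(-1) + 2*(1)*conj(1) + 2*(-sqrt(3))*conj(-1) + 6*(0)*conj(-1) + 6*(0)*conj(1)]
      = (1/24)[(4) + (-4) + (-2*sqrt(3)) + (-2) + (0) + (2) + (2*sqrt(3)) + (0) + (0)] = 0/24 = 0
  <chi_9*chi_8, chi_5> = (1/24)[1*(4)*conj(2) + 1*(-4)*conj(-2) + 2*(sqrt(3))*conj(sqrt(3)) + 2*(-1)*conj(1) + 2*(0)*conj(0) + 2*(1)*conj(-1) + 2*(-sqrt(3))*conj(-sqrt(3)) + 6*(0)*conj(0) + 6*(0)*conj(0)]
      = (1/24)[(8) + (8) + (6) + (-2) + (0) + (-2) + (6) + (0) + (0)] = 24/24 = 1
  <chi_9*chi_8, chi_6> = (1/24)[1*(4)*conj(2) + 1*(-4)*conj(2) + 2*(sqrt(3))*conj(1) + 2*(-1)*conj(-1) + 2*(0)*conj(-2) + 2*(1)*conj(-1) + 2*(-sqrt(3))*conj(1) + 6*(0)*conj(0) + 6*(0)*conj(0)]
      = (1/24)[(8) + (-8) + (2*sqrt(3)) + (2) + (0) + (-2) + (-2*sqrt(3)) + (0) + (0)] = 0/24 = 0
  <chi_9*chi_8, chi_7> = (1/24)[1*(4)*conj(2) + 1*(-4)*conj(-2) + 2*(sqrt(3))*conj(0) + 2*(-1)*conj(-2) + 2*(0)*conj(0) + 2*(1)*conj(2) + 2*(-sqrt(3))*conj(0) + 6*(0)*conj(0) + 6*(0)*conj(0)]
      = (1/24)[(8) + (8) + (0) + (4) + (0) + (4) + (0) + (0) + (0)] = 24/24 = 1
  <chi_9*chi_8, chi_8> = (1/24)[1*(4)*conj(2) + 1*(-4)*conj(2) + 2*(sqrt(3))*conj(-1) + 2*(-1)*conj(-1) + 2*(0)*conj(2) + 2*(1)*conj(-1) + 2*(-sqrt(3))*conj(-1) + 6*(0)*conj(0) + 6*(0)*conj(0)]
      = (1/24)[(8) + (-8) + (-2*sqrt(3)) + (2) + (0) + (-2) + (2*sqrt(3)) + (0) + (0)] = 0/24 = 0
  <chi_9*chi_8, chi_9> = (1/24)[1*(4)*conj(2) + 1*(-4)*conj(-2) + 2*(sqrt(3))*conj(-sqrt(3)) + 2*(-1)*conj(1) + 2*(0)*conj(0) + 2*(1)*conj(-1) + 2*(-sqrt(3))*conj(sqrt(3)) + 6*(0)*conj(0) + 6*(0)*conj(0)]
      = (1/24)[(8) + (8) + (-6) + (-2) + (0) + (-2) + (-6) + (0) + (0)] = 0/24 = 0
Hence the multiplicities are chi_5: 1, chi_7: 1. Dimension check: dim(chi_9)*dim(chi_8) = 2*2 = 4 and sum (mult * dim) = 1*2 + 1*2 = 4.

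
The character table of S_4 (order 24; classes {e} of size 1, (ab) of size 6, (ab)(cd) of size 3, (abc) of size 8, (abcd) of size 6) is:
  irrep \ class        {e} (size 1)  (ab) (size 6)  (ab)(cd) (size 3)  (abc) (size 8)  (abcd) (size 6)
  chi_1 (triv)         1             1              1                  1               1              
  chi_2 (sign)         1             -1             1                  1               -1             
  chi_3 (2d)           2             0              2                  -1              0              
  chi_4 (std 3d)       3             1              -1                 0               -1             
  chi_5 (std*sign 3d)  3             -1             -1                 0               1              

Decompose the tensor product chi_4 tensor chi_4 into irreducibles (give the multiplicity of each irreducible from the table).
chi_4 tensor chi_4 = chi_1 + chi_3 + chi_4 + chi_5 (all other irreducibles have multiplicity 0).

Argument: The character of a tensor product is the pointwise product (chi_4 * chi_4)(C) = chi_4(C) * chi_4(C):
  {e}: (3)*(3), (ab): (1)*(1), (ab)(cd): (-1)*(-1), (abc): (0)*(0), (abcd): (-1)*(-1)
so (chi_4 * chi_4) takes values
  {e} -> 9, (ab) -> 1, (ab)(cd) -> 1, (abc) -> 0, (abcd) -> 1.
Now take the inner product of this character with each irreducible chi from the table, <chi_4*chi_4, chi> = (1/24) sum_C |C| (chi_4*chi_4)(C) conj(chi(C)):
  <chi_4*chi_4, chi_1> = (1/24)[1*(9)*conj(1) + 6*(1)*conj(1) + 3*(1)*conj(1) + 8*(0)*conj(1) + 6*(1)*conj(1)]
      = (1/24)[(9) + (6) + (3) + (0) + (6)] = 24/24 = 1
  <chi_4*chi_4, chi_2> = (1/24)[1*(9)*conj(1) + 6*(1)*conj(-1) + 3*(1)*conj(1) + 8*(0)*conj(1) + 6*(1)*conj(-1)]
      = (1/24)[(9) + (-6) + (3) + (0) + (-6)] = 0/24 = 0
  <chi_4*chi_4, chi_3> = (1/24)[1*(9)*conj(2) + 6*(1)*conj(0) + 3*(1)*conj(2) + 8*(0)*conj(-1) + 6*(1)*conj(0)]
      = (1/24)[(18) + (0) + (6) + (0) + (0)] = 24/24 = 1
  <chi_4*chi_4, chi_4> = (1/24)[1*(9)*conj(3) + 6*(1)*conj(1) + 3*(1)*conj(-1) + 8*(0)*conj(0) + 6*(1)*conj(-1)]
      = (1/24)[(27) + (6) + (-3) + (0) + (-6)] = 24/24 = 1
  <chi_4*chi_4, chi_5> = (1/24)[1*(9)*conj(3) + 6*(1)*conj(-1) + 3*(1)*conj(-1) + 8*(0)*conj(0) + 6*(1)*conj(1)]
      = (1/24)[(27) + (-6) + (-3) + (0) + (6)] = 24/24 = 1
Hence the multiplicities are chi_1: 1, chi_3: 1, chi_4: 1, chi_5: 1. Dimension check: dim(chi_4)*dim(chi_4) = 3*3 = 9 and sum (mult * dim) = 1*1 + 1*2 + 1*3 + 1*3 = 9.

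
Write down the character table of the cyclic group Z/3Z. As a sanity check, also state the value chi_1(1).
Character table of Z/3Z (irreps indexed chi_0,...,chi_2 with chi_k(m) = zeta_3^(k*m), zeta_3 = exp(2*pi*i/3)):
  irrep \ class  {0} (size 1)  {1} (size 1)    {2} (size 1)  
  chi_0          1             1               1             
  chi_1          1             exp(2*I*pi/3)   exp(-2*I*pi/3)
  chi_2          1             exp(-2*I*pi/3)  exp(2*I*pi/3) 

Spot check: chi_1(1) = zeta_3^(1*1) = zeta_3^1 = exp(2*I*pi/3).

Z/3Z is abelian, so all 3 irreducible complex representations are 1-dimensional. They are given by chi_k(m) = zeta_3^(k*m) for k = 0,...,2. Row orthogonality: sum_m chi_k(m) conj(chi_l(m)) = 3 * [k = l].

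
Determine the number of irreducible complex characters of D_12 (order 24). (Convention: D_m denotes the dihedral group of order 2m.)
9

Explanation: The number of irreducible complex representations of a finite group equals its number of conjugacy classes. D_12 has 9 conjugacy classes (n/2 + 3 for n even), so D_12 (order 24) has exactly 9 irreducible complex representations.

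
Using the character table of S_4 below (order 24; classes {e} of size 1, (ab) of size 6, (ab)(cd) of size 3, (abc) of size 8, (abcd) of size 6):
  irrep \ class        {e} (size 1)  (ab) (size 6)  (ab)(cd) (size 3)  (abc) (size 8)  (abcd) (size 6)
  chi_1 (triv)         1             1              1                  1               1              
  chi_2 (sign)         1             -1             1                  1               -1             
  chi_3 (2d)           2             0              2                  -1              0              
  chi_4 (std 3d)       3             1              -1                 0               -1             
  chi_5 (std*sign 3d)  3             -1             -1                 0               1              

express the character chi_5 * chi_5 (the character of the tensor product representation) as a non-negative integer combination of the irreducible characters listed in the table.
chi_5 tensor chi_5 = chi_1 + chi_3 + chi_4 + chi_5 (all other irreducibles have multiplicity 0).

Derivation: The character of a tensor product is the pointwise product (chi_5 * chi_5)(C) = chi_5(C) * chi_5(C):
  {e}: (3)*(3), (ab): (-1)*(-1), (ab)(cd): (-1)*(-1), (abc): (0)*(0), (abcd): (1)*(1)
so (chi_5 * chi_5) takes values
  {e} -> 9, (ab) -> 1, (ab)(cd) -> 1, (abc) -> 0, (abcd) -> 1.
Now take the inner product of this character with each irreducible chi from the table, <chi_5*chi_5, chi> = (1/24) sum_C |C| (chi_5*chi_5)(C) conj(chi(C)):
  <chi_5*chi_5, chi_1> = (1/24)[1*(9)*conj(1) + 6*(1)*conj(1) + 3*(1)*conj(1) + 8*(0)*conj(1) + 6*(1)*conj(1)]
      = (1/24)[(9) + (6) + (3) + (0) + (6)] = 24/24 = 1
  <chi_5*chi_5, chi_2> = (1/24)[1*(9)*conj(1) + 6*(1)*conj(-1) + 3*(1)*conj(1) + 8*(0)*conj(1) + 6*(1)*conj(-1)]
      = (1/24)[(9) + (-6) + (3) + (0) + (-6)] = 0/24 = 0
  <chi_5*chi_5, chi_3> = (1/24)[1*(9)*conj(2) + 6*(1)*conj(0) + 3*(1)*conj(2) + 8*(0)*conj(-1) + 6*(1)*conj(0)]
      = (1/24)[(18) + (0) + (6) + (0) + (0)] = 24/24 = 1
  <chi_5*chi_5, chi_4> = (1/24)[1*(9)*conj(3) + 6*(1)*conj(1) + 3*(1)*conj(-1) + 8*(0)*conj(0) + 6*(1)*conj(-1)]
      = (1/24)[(27) + (6) + (-3) + (0) + (-6)] = 24/24 = 1
  <chi_5*chi_5, chi_5> = (1/24)[1*(9)*conj(3) + 6*(1)*conj(-1) + 3*(1)*conj(-1) + 8*(0)*conj(0) + 6*(1)*conj(1)]
      = (1/24)[(27) + (-6) + (-3) + (0) + (6)] = 24/24 = 1
Hence the multiplicities are chi_1: 1, chi_3: 1, chi_4: 1, chi_5: 1. Dimension check: dim(chi_5)*dim(chi_5) = 3*3 = 9 and sum (mult * dim) = 1*1 + 1*2 + 1*3 + 1*3 = 9.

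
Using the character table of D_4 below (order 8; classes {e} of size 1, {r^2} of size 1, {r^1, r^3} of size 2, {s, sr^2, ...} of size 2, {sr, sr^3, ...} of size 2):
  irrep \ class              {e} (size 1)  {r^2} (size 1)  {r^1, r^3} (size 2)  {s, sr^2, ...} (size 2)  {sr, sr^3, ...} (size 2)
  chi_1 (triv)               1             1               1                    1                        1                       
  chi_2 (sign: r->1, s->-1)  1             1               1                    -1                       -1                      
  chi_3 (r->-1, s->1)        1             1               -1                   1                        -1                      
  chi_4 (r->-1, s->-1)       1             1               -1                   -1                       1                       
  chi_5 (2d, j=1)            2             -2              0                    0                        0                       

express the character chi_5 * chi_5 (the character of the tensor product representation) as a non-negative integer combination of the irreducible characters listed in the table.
chi_5 tensor chi_5 = chi_1 + chi_2 + chi_3 + chi_4 (all other irreducibles have multiplicity 0).

Solution. The character of a tensor product is the pointwise product (chi_5 * chi_5)(C) = chi_5(C) * chi_5(C):
  {e}: (2)*(2), {r^2}: (-2)*(-2), {r^1, r^3}: (0)*(0), {s, sr^2, ...}: (0)*(0), {sr, sr^3, ...}: (0)*(0)
so (chi_5 * chi_5) takes values
  {e} -> 4, {r^2} -> 4, {r^1, r^3} -> 0, {s, sr^2, ...} -> 0, {sr, sr^3, ...} -> 0.
Now take the inner product of this character with each irreducible chi from the table, <chi_5*chi_5, chi> = (1/8) sum_C |C| (chi_5*chi_5)(C) conj(chi(C)):
  <chi_5*chi_5, chi_1> = (1/8)[1*(4)*conj(1) + 1*(4)*conj(1) + 2*(0)*conj(1) + 2*(0)*conj(1) + 2*(0)*conj(1)]
      = (1/8)[(4) + (4) + (0) + (0) + (0)] = 8/8 = 1
  <chi_5*chi_5, chi_2> = (1/8)[1*(4)*conj(1) + 1*(4)*conj(1) + 2*(0)*conj(1) + 2*(0)*conj(-1) + 2*(0)*conj(-1)]
      = (1/8)[(4) + (4) + (0) + (0) + (0)] = 8/8 = 1
  <chi_5*chi_5, chi_3> = (1/8)[1*(4)*conj(1) + 1*(4)*conj(1) + 2*(0)*conj(-1) + 2*(0)*conj(1) + 2*(0)*conj(-1)]
      = (1/8)[(4) + (4) + (0) + (0) + (0)] = 8/8 = 1
  <chi_5*chi_5, chi_4> = (1/8)[1*(4)*conj(1) + 1*(4)*conj(1) + 2*(0)*conj(-1) + 2*(0)*conj(-1) + 2*(0)*conj(1)]
      = (1/8)[(4) + (4) + (0) + (0) + (0)] = 8/8 = 1
  <chi_5*chi_5, chi_5> = (1/8)[1*(4)*conj(2) + 1*(4)*conj(-2) + 2*(0)*conj(0) + 2*(0)*conj(0) + 2*(0)*conj(0)]
      = (1/8)[(8) + (-8) + (0) + (0) + (0)] = 0/8 = 0
Hence the multiplicities are chi_1: 1, chi_2: 1, chi_3: 1, chi_4: 1. Dimension check: dim(chi_5)*dim(chi_5) = 2*2 = 4 and sum (mult * dim) = 1*1 + 1*1 + 1*1 + 1*1 = 4.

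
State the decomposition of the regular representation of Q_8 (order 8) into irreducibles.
Each irreducible V_i of dimension d_i appears with multiplicity d_i, i.e. rho_reg = (direct sum over all irreducibles V_i) d_i V_i. The irreducible dimensions for Q_8 are 1, 1, 1, 1, 2: 4 irreducibles of dimension 1, each with multiplicity 1; 1 irreducible of dimension 2, with multiplicity 2. Total dimension 4*1*1 + 1*2*2 = 8 = |G|.

Reasoning: General theorem: in the regular representation of a finite group G, each irreducible appears with multiplicity equal to its dimension. Check: dim(rho_reg) = sum d_i^2 = 1 + 1 + 1 + 1 + 4 = 8 = |G|.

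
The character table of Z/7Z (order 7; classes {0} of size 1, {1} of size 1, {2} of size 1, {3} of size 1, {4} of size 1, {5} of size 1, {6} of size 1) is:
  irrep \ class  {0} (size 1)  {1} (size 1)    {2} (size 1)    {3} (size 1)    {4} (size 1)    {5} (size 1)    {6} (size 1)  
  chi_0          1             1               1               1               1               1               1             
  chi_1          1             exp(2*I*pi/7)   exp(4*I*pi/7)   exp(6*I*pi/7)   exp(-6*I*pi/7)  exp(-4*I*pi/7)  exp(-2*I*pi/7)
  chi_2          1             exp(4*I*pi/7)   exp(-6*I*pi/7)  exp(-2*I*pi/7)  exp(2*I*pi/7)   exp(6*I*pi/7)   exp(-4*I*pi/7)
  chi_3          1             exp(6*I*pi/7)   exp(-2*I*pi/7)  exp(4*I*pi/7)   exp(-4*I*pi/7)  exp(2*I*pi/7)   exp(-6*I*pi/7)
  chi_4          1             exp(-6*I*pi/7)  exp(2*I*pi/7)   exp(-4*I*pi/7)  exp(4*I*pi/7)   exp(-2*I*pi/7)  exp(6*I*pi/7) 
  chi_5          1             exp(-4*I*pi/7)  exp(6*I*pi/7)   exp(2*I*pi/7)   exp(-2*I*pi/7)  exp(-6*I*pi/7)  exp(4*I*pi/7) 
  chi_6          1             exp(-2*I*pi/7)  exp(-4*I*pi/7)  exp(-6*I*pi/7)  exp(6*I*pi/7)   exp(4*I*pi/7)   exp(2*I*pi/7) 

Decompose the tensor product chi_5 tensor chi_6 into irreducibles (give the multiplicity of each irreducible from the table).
chi_5 tensor chi_6 = chi_4 (all other irreducibles have multiplicity 0).

Derivation: The character of a tensor product is the pointwise product (chi_5 * chi_6)(C) = chi_5(C) * chi_6(C):
  {0}: (1)*(1), {1}: (exp(-4*I*pi/7))*(exp(-2*I*pi/7)), {2}: (exp(6*I*pi/7))*(exp(-4*I*pi/7)), {3}: (exp(2*I*pi/7))*(exp(-6*I*pi/7)), {4}: (exp(-2*I*pi/7))*(exp(6*I*pi/7)), {5}: (exp(-6*I*pi/7))*(exp(4*I*pi/7)), {6}: (exp(4*I*pi/7))*(exp(2*I*pi/7))
so (chi_5 * chi_6) takes values
  {0} -> 1, {1} -> exp(-6*I*pi/7), {2} -> exp(2*I*pi/7), {3} -> exp(-4*I*pi/7), {4} -> exp(4*I*pi/7), {5} -> exp(-2*I*pi/7), {6} -> exp(6*I*pi/7).
Now take the inner product of this character with each irreducible chi from the table, <chi_5*chi_6, chi> = (1/7) sum_C |C| (chi_5*chi_6)(C) conj(chi(C)):
  <chi_5*chi_6, chi_0> = (1/7)[1*(1)*conj(1) + 1*(exp(-6*I*pi/7))*conj(1) + 1*(exp(2*I*pi/7))*conj(1) + 1*(exp(-4*I*pi/7))*conj(1) + 1*(exp(4*I*pi/7))*conj(1) + 1*(exp(-2*I*pi/7))*conj(1) + 1*(exp(6*I*pi/7))*conj(1)]
      = (1/7)[(1) + (exp(-6*I*pi/7)) + (exp(2*I*pi/7)) + (exp(-4*I*pi/7)) + (exp(4*I*pi/7)) + (exp(-2*I*pi/7)) + (exp(6*I*pi/7))] = 0/7 = 0
  <chi_5*chi_6, chi_1> = (1/7)[1*(1)*conj(1) + 1*(exp(-6*I*pi/7))*conj(exp(2*I*pi/7)) + 1*(exp(2*I*pi/7))*conj(exp(4*I*pi/7)) + 1*(exp(-4*I*pi/7))*conj(exp(6*I*pi/7)) + 1*(exp(4*I*pi/7))*conj(exp(-6*I*pi/7)) + 1*(exp(-2*I*pi/7))*conj(exp(-4*I*pi/7)) + 1*(exp(6*I*pi/7))*conj(exp(-2*I*pi/7))]
      = (1/7)[(1) + (exp(6*I*pi/7)) + (exp(-2*I*pi/7)) + (exp(4*I*pi/7)) + (exp(-4*I*pi/7)) + (exp(2*I*pi/7)) + (exp(-6*I*pi/7))] = 0/7 = 0
  <chi_5*chi_6, chi_2> = (1/7)[1*(1)*conj(1) + 1*(exp(-6*I*pi/7))*conj(exp(4*I*pi/7)) + 1*(exp(2*I*pi/7))*conj(exp(-6*I*pi/7)) + 1*(exp(-4*I*pi/7))*conj(exp(-2*I*pi/7)) + 1*(exp(4*I*pi/7))*conj(exp(2*I*pi/7)) + 1*(exp(-2*I*pi/7))*conj(exp(6*I*pi/7)) + 1*(exp(6*I*pi/7))*conj(exp(-4*I*pi/7))]
      = (1/7)[(1) + (exp(4*I*pi/7)) + (exp(-6*I*pi/7)) + (exp(-2*I*pi/7)) + (exp(2*I*pi/7)) + (exp(6*I*pi/7)) + (exp(-4*I*pi/7))] = 0/7 = 0
  <chi_5*chi_6, chi_3> = (1/7)[1*(1)*conj(1) + 1*(exp(-6*I*pi/7))*conj(exp(6*I*pi/7)) + 1*(exp(2*I*pi/7))*conj(exp(-2*I*pi/7)) + 1*(exp(-4*I*pi/7))*conj(exp(4*I*pi/7)) + 1*(exp(4*I*pi/7))*conj(exp(-4*I*pi/7)) + 1*(exp(-2*I*pi/7))*conj(exp(2*I*pi/7)) + 1*(exp(6*I*pi/7))*conj(exp(-6*I*pi/7))]
      = (1/7)[(1) + (exp(2*I*pi/7)) + (exp(4*I*pi/7)) + (exp(6*I*pi/7)) + (exp(-6*I*pi/7)) + (exp(-4*I*pi/7)) + (exp(-2*I*pi/7))] = 0/7 = 0
  <chi_5*chi_6, chi_4> = (1/7)[1*(1)*conj(1) + 1*(exp(-6*I*pi/7))*conj(exp(-6*I*pi/7)) + 1*(exp(2*I*pi/7))*conj(exp(2*I*pi/7)) + 1*(exp(-4*I*pi/7))*conj(exp(-4*I*pi/7)) + 1*(exp(4*I*pi/7))*conj(exp(4*I*pi/7)) + 1*(exp(-2*I*pi/7))*conj(exp(-2*I*pi/7)) + 1*(exp(6*I*pi/7))*conj(exp(6*I*pi/7))]
      = (1/7)[(1) + (1) + (1) + (1) + (1) + (1) + (1)] = 7/7 = 1
  <chi_5*chi_6, chi_5> = (1/7)[1*(1)*conj(1) + 1*(exp(-6*I*pi/7))*conj(exp(-4*I*pi/7)) + 1*(exp(2*I*pi/7))*conj(exp(6*I*pi/7)) + 1*(exp(-4*I*pi/7))*conj(exp(2*I*pi/7)) + 1*(exp(4*I*pi/7))*conj(exp(-2*I*pi/7)) + 1*(exp(-2*I*pi/7))*conj(exp(-6*I*pi/7)) + 1*(exp(6*I*pi/7))*conj(exp(4*I*pi/7))]
      = (1/7)[(1) + (exp(-2*I*pi/7)) + (exp(-4*I*pi/7)) + (exp(-6*I*pi/7)) + (exp(6*I*pi/7)) + (exp(4*I*pi/7)) + (exp(2*I*pi/7))] = 0/7 = 0
  <chi_5*chi_6, chi_6> = (1/7)[1*(1)*conj(1) + 1*(exp(-6*I*pi/7))*conj(exp(-2*I*pi/7)) + 1*(exp(2*I*pi/7))*conj(exp(-4*I*pi/7)) + 1*(exp(-4*I*pi/7))*conj(exp(-6*I*pi/7)) + 1*(exp(4*I*pi/7))*conj(exp(6*I*pi/7)) + 1*(exp(-2*I*pi/7))*conj(exp(4*I*pi/7)) + 1*(exp(6*I*pi/7))*conj(exp(2*I*pi/7))]
      = (1/7)[(1) + (exp(-4*I*pi/7)) + (exp(6*I*pi/7)) + (exp(2*I*pi/7)) + (exp(-2*I*pi/7)) + (exp(-6*I*pi/7)) + (exp(4*I*pi/7))] = 0/7 = 0
(Exp terms are combined using exp(i*s)*conj(exp(i*t)) = exp(i*(s-t)), and sums of them are collapsed using the identity that for every m > 1 the m distinct m-th roots of unity sum to 0, e.g. 1 + exp(2*I*pi/3) + exp(-2*I*pi/3) = 0.)
Hence the multiplicities are chi_4: 1. Dimension check: dim(chi_5)*dim(chi_6) = 1*1 = 1 and sum (mult * dim) = 1*1 = 1.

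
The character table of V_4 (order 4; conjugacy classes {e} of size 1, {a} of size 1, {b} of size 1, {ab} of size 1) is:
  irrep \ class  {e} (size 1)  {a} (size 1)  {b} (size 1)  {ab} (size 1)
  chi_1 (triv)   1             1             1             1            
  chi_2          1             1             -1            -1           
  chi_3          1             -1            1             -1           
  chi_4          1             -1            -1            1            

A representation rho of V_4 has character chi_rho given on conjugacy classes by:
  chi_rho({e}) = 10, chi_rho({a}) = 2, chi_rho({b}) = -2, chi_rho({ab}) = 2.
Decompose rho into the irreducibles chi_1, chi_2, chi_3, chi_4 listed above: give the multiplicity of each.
Multiplicities: chi_1: 3, chi_2: 3, chi_3: 1, chi_4: 3.

Working: Use <chi_rho, chi> = (1/|G|) sum_C |C| * chi_rho(C) * conj(chi(C)) with |G| = 4 for each irreducible chi in the table:
  <chi_rho, chi_1> = (1/4)[1*(10)*conj(1) + 1*(2)*conj(1) + 1*(-2)*conj(1) + 1*(2)*conj(1)]
      = (1/4)[(10) + (2) + (-2) + (2)] = 12/4 = 3
  <chi_rho, chi_2> = (1/4)[1*(10)*conj(1) + 1*(2)*conj(1) + 1*(-2)*conj(-1) + 1*(2)*conj(-1)]
      = (1/4)[(10) + (2) + (2) + (-2)] = 12/4 = 3
  <chi_rho, chi_3> = (1/4)[1*(10)*conj(1) + 1*(2)*conj(-1) + 1*(-2)*conj(1) + 1*(2)*conj(-1)]
      = (1/4)[(10) + (-2) + (-2) + (-2)] = 4/4 = 1
  <chi_rho, chi_4> = (1/4)[1*(10)*conj(1) + 1*(2)*conj(-1) + 1*(-2)*conj(-1) + 1*(2)*conj(1)]
      = (1/4)[(10) + (-2) + (2) + (2)] = 12/4 = 3
Dimension check: dim(rho) = sum (mult * dim) = 3*1 + 3*1 + 1*1 + 3*1 = 10 = chi_rho(e) = 10.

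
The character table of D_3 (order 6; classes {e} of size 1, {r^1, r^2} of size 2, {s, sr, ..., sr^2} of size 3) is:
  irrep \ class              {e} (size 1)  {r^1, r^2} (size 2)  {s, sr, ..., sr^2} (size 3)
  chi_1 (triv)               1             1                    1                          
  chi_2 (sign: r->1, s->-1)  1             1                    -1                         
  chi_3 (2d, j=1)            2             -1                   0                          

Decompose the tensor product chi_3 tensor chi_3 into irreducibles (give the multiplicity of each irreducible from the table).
chi_3 tensor chi_3 = chi_1 + chi_2 + chi_3 (all other irreducibles have multiplicity 0).

Details: The character of a tensor product is the pointwise product (chi_3 * chi_3)(C) = chi_3(C) * chi_3(C):
  {e}: (2)*(2), {r^1, r^2}: (-1)*(-1), {s, sr, ..., sr^2}: (0)*(0)
so (chi_3 * chi_3) takes values
  {e} -> 4, {r^1, r^2} -> 1, {s, sr, ..., sr^2} -> 0.
Now take the inner product of this character with each irreducible chi from the table, <chi_3*chi_3, chi> = (1/6) sum_C |C| (chi_3*chi_3)(C) conj(chi(C)):
  <chi_3*chi_3, chi_1> = (1/6)[1*(4)*conj(1) + 2*(1)*conj(1) + 3*(0)*conj(1)]
      = (1/6)[(4) + (2) + (0)] = 6/6 = 1
  <chi_3*chi_3, chi_2> = (1/6)[1*(4)*conj(1) + 2*(1)*conj(1) + 3*(0)*conj(-1)]
      = (1/6)[(4) + (2) + (0)] = 6/6 = 1
  <chi_3*chi_3, chi_3> = (1/6)[1*(4)*conj(2) + 2*(1)*conj(-1) + 3*(0)*conj(0)]
      = (1/6)[(8) + (-2) + (0)] = 6/6 = 1
Hence the multiplicities are chi_1: 1, chi_2: 1, chi_3: 1. Dimension check: dim(chi_3)*dim(chi_3) = 2*2 = 4 and sum (mult * dim) = 1*1 + 1*1 + 1*2 = 4.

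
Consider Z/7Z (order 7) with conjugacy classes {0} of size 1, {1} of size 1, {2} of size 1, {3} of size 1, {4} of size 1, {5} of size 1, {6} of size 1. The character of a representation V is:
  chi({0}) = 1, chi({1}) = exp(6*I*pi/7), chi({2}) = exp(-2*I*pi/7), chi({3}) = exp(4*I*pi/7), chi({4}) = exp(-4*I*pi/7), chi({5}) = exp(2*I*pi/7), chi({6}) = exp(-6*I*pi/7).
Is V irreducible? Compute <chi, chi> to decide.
Irreducible: <chi, chi> = 1.

Proof sketch: <chi, chi> = (1/|G|) sum_C |C| * |chi(C)|^2 = (1/7)[1*|1|^2 + 1*|exp(6*I*pi/7)|^2 + 1*|exp(-2*I*pi/7)|^2 + 1*|exp(4*I*pi/7)|^2 + 1*|exp(-4*I*pi/7)|^2 + 1*|exp(2*I*pi/7)|^2 + 1*|exp(-6*I*pi/7)|^2]
  = (1/7)[(1) + (1) + (1) + (1) + (1) + (1) + (1)] = 7/7 = 1.
(Exp terms are combined using exp(i*s)*conj(exp(i*t)) = exp(i*(s-t)), and sums of them are collapsed using the identity that for every m > 1 the m distinct m-th roots of unity sum to 0, e.g. 1 + exp(2*I*pi/3) + exp(-2*I*pi/3) = 0.)
A character is irreducible iff <chi, chi> = 1, so this representation is irreducible.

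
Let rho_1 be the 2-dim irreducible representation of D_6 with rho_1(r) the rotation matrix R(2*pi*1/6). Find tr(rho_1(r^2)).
chi_{rho_1}(r^2) = 2*cos(2*pi*1*2/6) = -1

Argument: rho_1(r^2) is rotation by angle 2*pi*1*2/6, whose trace is 2*cos(2*pi*1*2/6) = -1.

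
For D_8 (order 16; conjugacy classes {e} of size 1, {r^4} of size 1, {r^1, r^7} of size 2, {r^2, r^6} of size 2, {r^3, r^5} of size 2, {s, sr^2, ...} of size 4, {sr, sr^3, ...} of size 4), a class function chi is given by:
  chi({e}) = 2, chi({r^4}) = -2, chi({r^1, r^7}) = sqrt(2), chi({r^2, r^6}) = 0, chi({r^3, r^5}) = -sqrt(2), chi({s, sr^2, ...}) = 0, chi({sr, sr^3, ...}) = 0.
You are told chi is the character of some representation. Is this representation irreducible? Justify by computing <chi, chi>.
Irreducible: <chi, chi> = 1.

<chi, chi> = (1/|G|) sum_C |C| * |chi(C)|^2 = (1/16)[1*|2|^2 + 1*|-2|^2 + 2*|sqrt(2)|^2 + 2*|0|^2 + 2*|-sqrt(2)|^2 + 4*|0|^2 + 4*|0|^2]
  = (1/16)[(4) + (4) + (4) + (0) + (4) + (0) + (0)] = 16/16 = 1.
A character is irreducible iff <chi, chi> = 1, so this representation is irreducible.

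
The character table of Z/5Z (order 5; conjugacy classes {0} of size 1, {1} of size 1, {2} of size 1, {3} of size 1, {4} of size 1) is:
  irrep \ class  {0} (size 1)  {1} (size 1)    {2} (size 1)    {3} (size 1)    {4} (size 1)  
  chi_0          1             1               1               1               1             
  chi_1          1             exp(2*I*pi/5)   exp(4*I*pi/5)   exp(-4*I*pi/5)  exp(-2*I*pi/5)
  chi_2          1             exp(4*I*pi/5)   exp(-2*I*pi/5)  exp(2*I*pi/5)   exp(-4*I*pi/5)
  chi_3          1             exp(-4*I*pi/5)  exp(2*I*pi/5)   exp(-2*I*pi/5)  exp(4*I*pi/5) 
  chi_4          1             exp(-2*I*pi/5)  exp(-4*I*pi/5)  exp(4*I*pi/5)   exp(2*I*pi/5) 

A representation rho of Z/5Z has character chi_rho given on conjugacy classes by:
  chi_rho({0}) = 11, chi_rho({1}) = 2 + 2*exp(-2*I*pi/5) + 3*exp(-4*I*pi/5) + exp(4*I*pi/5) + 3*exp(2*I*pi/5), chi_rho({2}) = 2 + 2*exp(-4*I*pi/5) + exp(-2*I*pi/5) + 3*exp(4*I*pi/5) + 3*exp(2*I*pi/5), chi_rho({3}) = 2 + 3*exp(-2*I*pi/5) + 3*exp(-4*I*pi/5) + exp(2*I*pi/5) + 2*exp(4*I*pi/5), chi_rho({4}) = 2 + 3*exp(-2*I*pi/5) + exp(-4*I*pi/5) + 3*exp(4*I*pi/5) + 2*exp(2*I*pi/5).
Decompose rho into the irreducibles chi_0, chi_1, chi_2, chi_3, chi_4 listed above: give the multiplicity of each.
Multiplicities: chi_0: 2, chi_1: 3, chi_2: 1, chi_3: 3, chi_4: 2.

Derivation: Use <chi_rho, chi> = (1/|G|) sum_C |C| * chi_rho(C) * conj(chi(C)) with |G| = 5 for each irreducible chi in the table:
  <chi_rho, chi_0> = (1/5)[1*(11)*conj(1) + 1*(2 + 2*exp(-2*I*pi/5) + 3*exp(-4*I*pi/5) + exp(4*I*pi/5) + 3*exp(2*I*pi/5))*conj(1) + 1*(2 + 2*exp(-4*I*pi/5) + exp(-2*I*pi/5) + 3*exp(4*I*pi/5) + 3*exp(2*I*pi/5))*conj(1) + 1*(2 + 3*exp(-2*I*pi/5) + 3*exp(-4*I*pi/5) + exp(2*I*pi/5) + 2*exp(4*I*pi/5))*conj(1) + 1*(2 + 3*exp(-2*I*pi/5) + exp(-4*I*pi/5) + 3*exp(4*I*pi/5) + 2*exp(2*I*pi/5))*conj(1)]
      = (1/5)[(11) + (2 + 2*exp(-2*I*pi/5) + 3*exp(-4*I*pi/5) + exp(4*I*pi/5) + 3*exp(2*I*pi/5)) + (2 + 2*exp(-4*I*pi/5) + exp(-2*I*pi/5) + 3*exp(4*I*pi/5) + 3*exp(2*I*pi/5)) + (2 + 3*exp(-2*I*pi/5) + 3*exp(-4*I*pi/5) + exp(2*I*pi/5) + 2*exp(4*I*pi/5)) + (2 + 3*exp(-2*I*pi/5) + exp(-4*I*pi/5) + 3*exp(4*I*pi/5) + 2*exp(2*I*pi/5))] = 10/5 = 2
  <chi_rho, chi_1> = (1/5)[1*(11)*conj(1) + 1*(2 + 2*exp(-2*I*pi/5) + 3*exp(-4*I*pi/5) + exp(4*I*pi/5) + 3*exp(2*I*pi/5))*conj(exp(2*I*pi/5)) + 1*(2 + 2*exp(-4*I*pi/5) + exp(-2*I*pi/5) + 3*exp(4*I*pi/5) + 3*exp(2*I*pi/5))*conj(exp(4*I*pi/5)) + 1*(2 + 3*exp(-2*I*pi/5) + 3*exp(-4*I*pi/5) + exp(2*I*pi/5) + 2*exp(4*I*pi/5))*conj(exp(-4*I*pi/5)) + 1*(2 + 3*exp(-2*I*pi/5) + exp(-4*I*pi/5) + 3*exp(4*I*pi/5) + 2*exp(2*I*pi/5))*conj(exp(-2*I*pi/5))]
      = (1/5)[(11) + (3 + 2*exp(-2*I*pi/5) + 2*exp(-4*I*pi/5) + exp(2*I*pi/5) + 3*exp(4*I*pi/5)) + (3 + 3*exp(-2*I*pi/5) + 2*exp(-4*I*pi/5) + exp(4*I*pi/5) + 2*exp(2*I*pi/5)) + (3 + 2*exp(-2*I*pi/5) + exp(-4*I*pi/5) + 2*exp(4*I*pi/5) + 3*exp(2*I*pi/5)) + (3 + 3*exp(-4*I*pi/5) + exp(-2*I*pi/5) + 2*exp(4*I*pi/5) + 2*exp(2*I*pi/5))] = 15/5 = 3
  <chi_rho, chi_2> = (1/5)[1*(11)*conj(1) + 1*(2 + 2*exp(-2*I*pi/5) + 3*exp(-4*I*pi/5) + exp(4*I*pi/5) + 3*exp(2*I*pi/5))*conj(exp(4*I*pi/5)) + 1*(2 + 2*exp(-4*I*pi/5) + exp(-2*I*pi/5) + 3*exp(4*I*pi/5) + 3*exp(2*I*pi/5))*conj(exp(-2*I*pi/5)) + 1*(2 + 3*exp(-2*I*pi/5) + 3*exp(-4*I*pi/5) + exp(2*I*pi/5) + 2*exp(4*I*pi/5))*conj(exp(2*I*pi/5)) + 1*(2 + 3*exp(-2*I*pi/5) + exp(-4*I*pi/5) + 3*exp(4*I*pi/5) + 2*exp(2*I*pi/5))*conj(exp(-4*I*pi/5))]
      = (1/5)[(11) + (1 + 3*exp(-2*I*pi/5) + 2*exp(-4*I*pi/5) + 2*exp(4*I*pi/5) + 3*exp(2*I*pi/5)) + (1 + 2*exp(-2*I*pi/5) + 3*exp(-4*I*pi/5) + 3*exp(4*I*pi/5) + 2*exp(2*I*pi/5)) + (1 + 2*exp(-2*I*pi/5) + 3*exp(-4*I*pi/5) + 3*exp(4*I*pi/5) + 2*exp(2*I*pi/5)) + (1 + 3*exp(-2*I*pi/5) + 2*exp(-4*I*pi/5) + 2*exp(4*I*pi/5) + 3*exp(2*I*pi/5))] = 5/5 = 1
  <chi_rho, chi_3> = (1/5)[1*(11)*conj(1) + 1*(2 + 2*exp(-2*I*pi/5) + 3*exp(-4*I*pi/5) + exp(4*I*pi/5) + 3*exp(2*I*pi/5))*conj(exp(-4*I*pi/5)) + 1*(2 + 2*exp(-4*I*pi/5) + exp(-2*I*pi/5) + 3*exp(4*I*pi/5) + 3*exp(2*I*pi/5))*conj(exp(2*I*pi/5)) + 1*(2 + 3*exp(-2*I*pi/5) + 3*exp(-4*I*pi/5) + exp(2*I*pi/5) + 2*exp(4*I*pi/5))*conj(exp(-2*I*pi/5)) + 1*(2 + 3*exp(-2*I*pi/5) + exp(-4*I*pi/5) + 3*exp(4*I*pi/5) + 2*exp(2*I*pi/5))*conj(exp(4*I*pi/5))]
      = (1/5)[(11) + (3 + 3*exp(-4*I*pi/5) + exp(-2*I*pi/5) + 2*exp(4*I*pi/5) + 2*exp(2*I*pi/5)) + (3 + 2*exp(-2*I*pi/5) + exp(-4*I*pi/5) + 2*exp(4*I*pi/5) + 3*exp(2*I*pi/5)) + (3 + 3*exp(-2*I*pi/5) + 2*exp(-4*I*pi/5) + exp(4*I*pi/5) + 2*exp(2*I*pi/5)) + (3 + 2*exp(-2*I*pi/5) + 2*exp(-4*I*pi/5) + exp(2*I*pi/5) + 3*exp(4*I*pi/5))] = 15/5 = 3
  <chi_rho, chi_4> = (1/5)[1*(11)*conj(1) + 1*(2 + 2*exp(-2*I*pi/5) + 3*exp(-4*I*pi/5) + exp(4*I*pi/5) + 3*exp(2*I*pi/5))*conj(exp(-2*I*pi/5)) + 1*(2 + 2*exp(-4*I*pi/5) + exp(-2*I*pi/5) + 3*exp(4*I*pi/5) + 3*exp(2*I*pi/5))*conj(exp(-4*I*pi/5)) + 1*(2 + 3*exp(-2*I*pi/5) + 3*exp(-4*I*pi/5) + exp(2*I*pi/5) + 2*exp(4*I*pi/5))*conj(exp(4*I*pi/5)) + 1*(2 + 3*exp(-2*I*pi/5) + exp(-4*I*pi/5) + 3*exp(4*I*pi/5) + 2*exp(2*I*pi/5))*conj(exp(2*I*pi/5))]
      = (1/5)[(11) + (2 + 3*exp(-2*I*pi/5) + exp(-4*I*pi/5) + 3*exp(4*I*pi/5) + 2*exp(2*I*pi/5)) + (2 + 3*exp(-2*I*pi/5) + 3*exp(-4*I*pi/5) + exp(2*I*pi/5) + 2*exp(4*I*pi/5)) + (2 + 2*exp(-4*I*pi/5) + exp(-2*I*pi/5) + 3*exp(4*I*pi/5) + 3*exp(2*I*pi/5)) + (2 + 2*exp(-2*I*pi/5) + 3*exp(-4*I*pi/5) + exp(4*I*pi/5) + 3*exp(2*I*pi/5))] = 10/5 = 2
(Exp terms are combined using exp(i*s)*conj(exp(i*t)) = exp(i*(s-t)), and sums of them are collapsed using the identity that for every m > 1 the m distinct m-th roots of unity sum to 0, e.g. 1 + exp(2*I*pi/3) + exp(-2*I*pi/3) = 0.)
Dimension check: dim(rho) = sum (mult * dim) = 2*1 + 3*1 + 1*1 + 3*1 + 2*1 = 11 = chi_rho(e) = 11.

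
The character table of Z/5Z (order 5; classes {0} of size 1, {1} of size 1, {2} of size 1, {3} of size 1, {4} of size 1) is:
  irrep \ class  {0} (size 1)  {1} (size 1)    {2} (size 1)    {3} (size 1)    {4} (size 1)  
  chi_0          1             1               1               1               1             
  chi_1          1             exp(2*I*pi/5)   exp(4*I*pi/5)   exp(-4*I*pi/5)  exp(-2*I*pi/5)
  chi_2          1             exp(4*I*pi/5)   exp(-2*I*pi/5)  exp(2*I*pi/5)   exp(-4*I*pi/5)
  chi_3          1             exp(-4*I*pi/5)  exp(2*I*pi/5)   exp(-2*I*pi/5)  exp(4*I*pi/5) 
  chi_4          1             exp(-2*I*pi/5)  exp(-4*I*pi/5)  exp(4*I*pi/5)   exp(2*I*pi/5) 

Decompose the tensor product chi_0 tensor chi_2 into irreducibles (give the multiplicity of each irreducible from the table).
chi_0 tensor chi_2 = chi_2 (all other irreducibles have multiplicity 0).

Derivation: The character of a tensor product is the pointwise product (chi_0 * chi_2)(C) = chi_0(C) * chi_2(C):
  {0}: (1)*(1), {1}: (1)*(exp(4*I*pi/5)), {2}: (1)*(exp(-2*I*pi/5)), {3}: (1)*(exp(2*I*pi/5)), {4}: (1)*(exp(-4*I*pi/5))
so (chi_0 * chi_2) takes values
  {0} -> 1, {1} -> exp(4*I*pi/5), {2} -> exp(-2*I*pi/5), {3} -> exp(2*I*pi/5), {4} -> exp(-4*I*pi/5).
Now take the inner product of this character with each irreducible chi from the table, <chi_0*chi_2, chi> = (1/5) sum_C |C| (chi_0*chi_2)(C) conj(chi(C)):
  <chi_0*chi_2, chi_0> = (1/5)[1*(1)*conj(1) + 1*(exp(4*I*pi/5))*conj(1) + 1*(exp(-2*I*pi/5))*conj(1) + 1*(exp(2*I*pi/5))*conj(1) + 1*(exp(-4*I*pi/5))*conj(1)]
      = (1/5)[(1) + (exp(4*I*pi/5)) + (exp(-2*I*pi/5)) + (exp(2*I*pi/5)) + (exp(-4*I*pi/5))] = 0/5 = 0
  <chi_0*chi_2, chi_1> = (1/5)[1*(1)*conj(1) + 1*(exp(4*I*pi/5))*conj(exp(2*I*pi/5)) + 1*(exp(-2*I*pi/5))*conj(exp(4*I*pi/5)) + 1*(exp(2*I*pi/5))*conj(exp(-4*I*pi/5)) + 1*(exp(-4*I*pi/5))*conj(exp(-2*I*pi/5))]
      = (1/5)[(1) + (exp(2*I*pi/5)) + (exp(4*I*pi/5)) + (exp(-4*I*pi/5)) + (exp(-2*I*pi/5))] = 0/5 = 0
  <chi_0*chi_2, chi_2> = (1/5)[1*(1)*conj(1) + 1*(exp(4*I*pi/5))*conj(exp(4*I*pi/5)) + 1*(exp(-2*I*pi/5))*conj(exp(-2*I*pi/5)) + 1*(exp(2*I*pi/5))*conj(exp(2*I*pi/5)) + 1*(exp(-4*I*pi/5))*conj(exp(-4*I*pi/5))]
      = (1/5)[(1) + (1) + (1) + (1) + (1)] = 5/5 = 1
  <chi_0*chi_2, chi_3> = (1/5)[1*(1)*conj(1) + 1*(exp(4*I*pi/5))*conj(exp(-4*I*pi/5)) + 1*(exp(-2*I*pi/5))*conj(exp(2*I*pi/5)) + 1*(exp(2*I*pi/5))*conj(exp(-2*I*pi/5)) + 1*(exp(-4*I*pi/5))*conj(exp(4*I*pi/5))]
      = (1/5)[(1) + (exp(-2*I*pi/5)) + (exp(-4*I*pi/5)) + (exp(4*I*pi/5)) + (exp(2*I*pi/5))] = 0/5 = 0
  <chi_0*chi_2, chi_4> = (1/5)[1*(1)*conj(1) + 1*(exp(4*I*pi/5))*conj(exp(-2*I*pi/5)) + 1*(exp(-2*I*pi/5))*conj(exp(-4*I*pi/5)) + 1*(exp(2*I*pi/5))*conj(exp(4*I*pi/5)) + 1*(exp(-4*I*pi/5))*conj(exp(2*I*pi/5))]
      = (1/5)[(1) + (exp(-4*I*pi/5)) + (exp(2*I*pi/5)) + (exp(-2*I*pi/5)) + (exp(4*I*pi/5))] = 0/5 = 0
(Exp terms are combined using exp(i*s)*conj(exp(i*t)) = exp(i*(s-t)), and sums of them are collapsed using the identity that for every m > 1 the m distinct m-th roots of unity sum to 0, e.g. 1 + exp(2*I*pi/3) + exp(-2*I*pi/3) = 0.)
Hence the multiplicities are chi_2: 1. Dimension check: dim(chi_0)*dim(chi_2) = 1*1 = 1 and sum (mult * dim) = 1*1 = 1.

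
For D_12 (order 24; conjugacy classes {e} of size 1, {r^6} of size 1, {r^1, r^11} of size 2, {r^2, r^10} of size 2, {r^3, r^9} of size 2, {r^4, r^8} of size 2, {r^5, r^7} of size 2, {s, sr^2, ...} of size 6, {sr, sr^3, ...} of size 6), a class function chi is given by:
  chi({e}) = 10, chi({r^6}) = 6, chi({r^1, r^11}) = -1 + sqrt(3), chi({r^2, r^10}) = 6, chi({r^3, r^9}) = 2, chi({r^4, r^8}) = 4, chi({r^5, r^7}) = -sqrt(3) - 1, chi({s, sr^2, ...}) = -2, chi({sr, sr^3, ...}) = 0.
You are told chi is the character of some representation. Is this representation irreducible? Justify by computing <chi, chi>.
Not irreducible (reducible): <chi, chi> = 12 > 1.

Working: <chi, chi> = (1/|G|) sum_C |C| * |chi(C)|^2 = (1/24)[1*|10|^2 + 1*|6|^2 + 2*|-1 + sqrt(3)|^2 + 2*|6|^2 + 2*|2|^2 + 2*|4|^2 + 2*|-sqrt(3) - 1|^2 + 6*|-2|^2 + 6*|0|^2]
  = (1/24)[(100) + (36) + (8 - 4*sqrt(3)) + (72) + (8) + (32) + (4*sqrt(3) + 8) + (24) + (0)] = 288/24 = 12.
A character is irreducible iff <chi, chi> = 1, so this representation is reducible.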